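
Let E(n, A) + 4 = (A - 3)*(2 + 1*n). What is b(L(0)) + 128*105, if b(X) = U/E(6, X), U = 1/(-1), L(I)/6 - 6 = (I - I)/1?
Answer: 3494399/260 ≈ 13440.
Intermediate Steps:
L(I) = 36 (L(I) = 36 + 6*((I - I)/1) = 36 + 6*(0*1) = 36 + 6*0 = 36 + 0 = 36)
E(n, A) = -4 + (-3 + A)*(2 + n) (E(n, A) = -4 + (A - 3)*(2 + 1*n) = -4 + (-3 + A)*(2 + n))
U = -1
b(X) = -1/(-28 + 8*X) (b(X) = -1/(-10 - 3*6 + 2*X + X*6) = -1/(-10 - 18 + 2*X + 6*X) = -1/(-28 + 8*X))
b(L(0)) + 128*105 = -1/(-28 + 8*36) + 128*105 = -1/(-28 + 288) + 13440 = -1/260 + 13440 = 3494399/260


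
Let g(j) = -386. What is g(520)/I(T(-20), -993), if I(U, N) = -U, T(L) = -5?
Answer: -386/5 ≈ -77.200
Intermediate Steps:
g(520)/I(T(-20), -993) = -386/((-1*(-5))) = -386/5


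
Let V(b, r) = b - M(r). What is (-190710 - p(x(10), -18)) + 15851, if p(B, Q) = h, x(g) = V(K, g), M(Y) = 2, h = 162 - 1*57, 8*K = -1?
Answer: -174964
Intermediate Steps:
K = -1/8 (K = (1/8)*(-1) = -1/8 ≈ -0.12500)
h = 105 (h = 162 - 57 = 105)
V(b, r) = -2 + b (V(b, r) = b - 1*2 = b - 2 = -2 + b)
x(g) = -17/8 (x(g) = -2 - 1/8 = -17/8)
p(B, Q) = 105
(-190710 - p(x(10), -18)) + 15851 = (-190710 - 1*105) + 15851 = (-190710 - 105) + 15851 = -190815 + 15851 = -174964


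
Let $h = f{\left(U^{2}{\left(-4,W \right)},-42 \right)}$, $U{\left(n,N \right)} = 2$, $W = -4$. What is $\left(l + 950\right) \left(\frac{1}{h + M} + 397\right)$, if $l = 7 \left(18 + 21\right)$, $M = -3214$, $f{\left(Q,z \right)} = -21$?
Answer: $\frac{1570691562}{3235} \approx 4.8553 \cdot 10^{5}$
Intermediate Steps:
$h = -21$
$l = 273$ ($l = 7 \cdot 39 = 273$)
$\left(l + 950\right) \left(\frac{1}{h + M} + 397\right) = \left(273 + 950\right) \left(\frac{1}{-21 - 3214} + 397\right) = 1223 \left(\frac{1}{-3235} + 397\right) = 1223 \left(- \frac{1}{3235} + 397\right) = 1223 \cdot \frac{1284294}{3235} = \frac{1570691562}{3235}$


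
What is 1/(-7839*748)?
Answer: -1/5863572 ≈ -1.7054e-7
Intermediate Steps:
1/(-7839*748) = -1/7839*1/748 = -1/5863572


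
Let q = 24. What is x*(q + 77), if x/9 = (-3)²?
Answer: 8181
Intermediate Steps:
x = 81 (x = 9*(-3)² = 9*9 = 81)
x*(q + 77) = 81*(24 + 77) = 81*101 = 8181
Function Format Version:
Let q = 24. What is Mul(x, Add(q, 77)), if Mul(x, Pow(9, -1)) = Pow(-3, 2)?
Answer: 8181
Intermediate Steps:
x = 81 (x = Mul(9, Pow(-3, 2)) = Mul(9, 9) = 81)
Mul(x, Add(q, 77)) = Mul(81, Add(24, 77)) = Mul(81, 101) = 8181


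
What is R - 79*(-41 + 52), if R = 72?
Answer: -797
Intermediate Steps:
R - 79*(-41 + 52) = 72 - 79*(-41 + 52) = 72 - 79*11 = 72 - 869 = -797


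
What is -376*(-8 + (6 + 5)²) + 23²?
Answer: -41959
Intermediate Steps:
-376*(-8 + (6 + 5)²) + 23² = -376*(-8 + 11²) + 529 = -376*(-8 + 121) + 529 = -376*113 + 529 = -42488 + 529 = -41959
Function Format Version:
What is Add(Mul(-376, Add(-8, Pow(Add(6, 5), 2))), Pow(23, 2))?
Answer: -41959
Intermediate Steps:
Add(Mul(-376, Add(-8, Pow(Add(6, 5), 2))), Pow(23, 2)) = Add(Mul(-376, Add(-8, Pow(11, 2))), 529) = Add(Mul(-376, Add(-8, 121)), 529) = Add(Mul(-376, 113), 529) = Add(-42488, 529) = -41959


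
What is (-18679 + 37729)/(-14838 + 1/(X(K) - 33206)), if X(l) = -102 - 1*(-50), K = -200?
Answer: -126712980/98696441 ≈ -1.2839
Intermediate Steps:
X(l) = -52 (X(l) = -102 + 50 = -52)
(-18679 + 37729)/(-14838 + 1/(X(K) - 33206)) = (-18679 + 37729)/(-14838 + 1/(-52 - 33206)) = 19050/(-14838 + 1/(-33258)) = 19050/(-14838 - 1/33258) = 19050/(-493482205/33258) = 19050*(-33258/493482205) = -126712980/98696441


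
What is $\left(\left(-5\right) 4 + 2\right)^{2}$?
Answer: $324$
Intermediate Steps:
$\left(\left(-5\right) 4 + 2\right)^{2} = \left(-20 + 2\right)^{2} = \left(-18\right)^{2} = 324$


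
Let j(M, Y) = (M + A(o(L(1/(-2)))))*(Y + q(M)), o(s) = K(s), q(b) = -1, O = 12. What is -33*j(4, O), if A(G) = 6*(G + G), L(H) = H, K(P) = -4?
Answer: 15972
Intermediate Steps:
o(s) = -4
A(G) = 12*G (A(G) = 6*(2*G) = 12*G)
j(M, Y) = (-1 + Y)*(-48 + M) (j(M, Y) = (M + 12*(-4))*(Y - 1) = (M - 48)*(-1 + Y) = (-48 + M)*(-1 + Y) = (-1 + Y)*(-48 + M))
-33*j(4, O) = -33*(48 - 1*4 - 48*12 + 4*12) = -33*(48 - 4 - 576 + 48) = -33*(-484) = 15972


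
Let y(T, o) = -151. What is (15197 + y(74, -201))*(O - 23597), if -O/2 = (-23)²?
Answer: -370959130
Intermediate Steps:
O = -1058 (O = -2*(-23)² = -2*529 = -1058)
(15197 + y(74, -201))*(O - 23597) = (15197 - 151)*(-1058 - 23597) = 15046*(-24655) = -370959130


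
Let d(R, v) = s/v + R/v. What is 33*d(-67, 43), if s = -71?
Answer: -4554/43 ≈ -105.91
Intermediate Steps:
d(R, v) = -71/v + R/v
33*d(-67, 43) = 33*((-71 - 67)/43) = 33*((1/43)*(-138)) = 33*(-138/43) = -4554/43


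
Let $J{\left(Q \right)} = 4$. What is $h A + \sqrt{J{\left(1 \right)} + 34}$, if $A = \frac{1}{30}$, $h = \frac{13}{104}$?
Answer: $\frac{1}{240} + \sqrt{38} \approx 6.1686$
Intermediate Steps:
$h = \frac{1}{8}$ ($h = 13 \cdot \frac{1}{104} = \frac{1}{8} \approx 0.125$)
$A = \frac{1}{30} \approx 0.033333$
$h A + \sqrt{J{\left(1 \right)} + 34} = \frac{1}{8} \cdot \frac{1}{30} + \sqrt{4 + 34} = \frac{1}{240} + \sqrt{38}$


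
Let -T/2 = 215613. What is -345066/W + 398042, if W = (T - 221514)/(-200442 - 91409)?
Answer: 26518346319/108790 ≈ 2.4376e+5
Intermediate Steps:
T = -431226 (T = -2*215613 = -431226)
W = 652740/291851 (W = (-431226 - 221514)/(-200442 - 91409) = -652740/(-291851) = -652740*(-1/291851) = 652740/291851 ≈ 2.2366)
-345066/W + 398042 = -345066/652740/291851 + 398042 = -345066*291851/652740 + 398042 = -16784642861/108790 + 398042 = 26518346319/108790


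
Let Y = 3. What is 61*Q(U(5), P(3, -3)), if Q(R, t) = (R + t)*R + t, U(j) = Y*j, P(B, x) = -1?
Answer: 12749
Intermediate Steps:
U(j) = 3*j
Q(R, t) = t + R*(R + t) (Q(R, t) = R*(R + t) + t = t + R*(R + t))
61*Q(U(5), P(3, -3)) = 61*(-1 + (3*5)² + (3*5)*(-1)) = 61*(-1 + 15² + 15*(-1)) = 61*(-1 + 225 - 15) = 61*209 = 12749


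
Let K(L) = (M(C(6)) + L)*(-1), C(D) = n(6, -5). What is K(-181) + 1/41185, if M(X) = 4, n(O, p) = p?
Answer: 7289746/41185 ≈ 177.00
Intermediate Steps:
C(D) = -5
K(L) = -4 - L (K(L) = (4 + L)*(-1) = -4 - L)
K(-181) + 1/41185 = (-4 - 1*(-181)) + 1/41185 = (-4 + 181) + 1/41185 = 177 + 1/41185 = 7289746/41185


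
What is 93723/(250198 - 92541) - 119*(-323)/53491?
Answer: 11073199102/8433230587 ≈ 1.3130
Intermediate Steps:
93723/(250198 - 92541) - 119*(-323)/53491 = 93723/157657 + 38437*(1/53491) = 93723*(1/157657) + 38437/53491 = 93723/157657 + 38437/53491 = 11073199102/8433230587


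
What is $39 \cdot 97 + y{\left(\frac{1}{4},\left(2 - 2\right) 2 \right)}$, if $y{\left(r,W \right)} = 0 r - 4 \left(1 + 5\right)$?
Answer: $3759$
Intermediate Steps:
$y{\left(r,W \right)} = -24$ ($y{\left(r,W \right)} = 0 - 24 = -24$)
$39 \cdot 97 + y{\left(\frac{1}{4},\left(2 - 2\right) 2 \right)} = 39 \cdot 97 - 24 = 3783 - 24 = 3759$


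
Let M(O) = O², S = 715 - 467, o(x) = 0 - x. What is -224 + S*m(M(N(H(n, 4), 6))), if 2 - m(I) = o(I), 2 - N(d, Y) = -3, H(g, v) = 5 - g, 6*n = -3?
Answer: 6472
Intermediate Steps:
n = -½ (n = (⅙)*(-3) = -½ ≈ -0.50000)
N(d, Y) = 5 (N(d, Y) = 2 - 1*(-3) = 2 + 3 = 5)
o(x) = -x
S = 248
m(I) = 2 + I (m(I) = 2 - (-1)*I = 2 + I)
-224 + S*m(M(N(H(n, 4), 6))) = -224 + 248*(2 + 5²) = -224 + 248*(2 + 25) = -224 + 248*27 = -224 + 6696 = 6472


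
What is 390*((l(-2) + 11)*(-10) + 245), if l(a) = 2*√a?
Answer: 52650 - 7800*I*√2 ≈ 52650.0 - 11031.0*I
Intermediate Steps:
390*((l(-2) + 11)*(-10) + 245) = 390*((2*√(-2) + 11)*(-10) + 245) = 390*((2*(I*√2) + 11)*(-10) + 245) = 390*((2*I*√2 + 11)*(-10) + 245) = 390*((11 + 2*I*√2)*(-10) + 245) = 390*((-110 - 20*I*√2) + 245) = 390*(135 - 20*I*√2) = 52650 - 7800*I*√2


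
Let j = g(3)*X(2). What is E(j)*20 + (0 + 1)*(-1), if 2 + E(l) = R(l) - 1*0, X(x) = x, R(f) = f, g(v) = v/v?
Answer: -1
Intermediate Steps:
g(v) = 1
j = 2 (j = 1*2 = 2)
E(l) = -2 + l (E(l) = -2 + (l - 1*0) = -2 + (l + 0) = -2 + l)
E(j)*20 + (0 + 1)*(-1) = (-2 + 2)*20 + (0 + 1)*(-1) = 0*20 + 1*(-1) = 0 - 1 = -1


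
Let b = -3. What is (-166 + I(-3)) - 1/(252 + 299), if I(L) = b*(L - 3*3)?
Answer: -71631/551 ≈ -130.00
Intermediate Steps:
I(L) = 27 - 3*L (I(L) = -3*(L - 3*3) = -3*(L - 9) = -3*(-9 + L) = 27 - 3*L)
(-166 + I(-3)) - 1/(252 + 299) = (-166 + (27 - 3*(-3))) - 1/(252 + 299) = (-166 + (27 + 9)) - 1/551 = (-166 + 36) - 1*1/551 = -130 - 1/551 = -71631/551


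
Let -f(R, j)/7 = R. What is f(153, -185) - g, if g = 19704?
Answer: -20775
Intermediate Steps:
f(R, j) = -7*R
f(153, -185) - g = -7*153 - 1*19704 = -1071 - 19704 = -20775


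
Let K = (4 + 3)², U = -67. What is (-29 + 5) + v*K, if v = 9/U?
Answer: -2049/67 ≈ -30.582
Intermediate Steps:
K = 49 (K = 7² = 49)
v = -9/67 (v = 9/(-67) = 9*(-1/67) = -9/67 ≈ -0.13433)
(-29 + 5) + v*K = (-29 + 5) - 9/67*49 = -24 - 441/67 = -2049/67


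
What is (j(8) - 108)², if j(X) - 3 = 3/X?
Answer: 700569/64 ≈ 10946.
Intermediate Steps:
j(X) = 3 + 3/X
(j(8) - 108)² = ((3 + 3/8) - 108)² = (27/8 - 108)² = (-837/8)² = 700569/64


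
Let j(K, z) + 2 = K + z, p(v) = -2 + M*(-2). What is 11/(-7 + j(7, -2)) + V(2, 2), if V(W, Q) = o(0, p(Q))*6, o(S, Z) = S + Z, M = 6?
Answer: -347/4 ≈ -86.750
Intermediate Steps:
p(v) = -14 (p(v) = -2 + 6*(-2) = -2 - 12 = -14)
j(K, z) = -2 + K + z (j(K, z) = -2 + (K + z) = -2 + K + z)
V(W, Q) = -84 (V(W, Q) = (0 - 14)*6 = -14*6 = -84)
11/(-7 + j(7, -2)) + V(2, 2) = 11/(-7 + (-2 + 7 - 2)) - 84 = 11/(-7 + 3) - 84 = 11/(-4) - 84 = 11*(-¼) - 84 = -11/4 - 84 = -347/4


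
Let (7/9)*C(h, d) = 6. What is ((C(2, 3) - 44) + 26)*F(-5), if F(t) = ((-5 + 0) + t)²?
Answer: -7200/7 ≈ -1028.6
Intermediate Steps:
C(h, d) = 54/7 (C(h, d) = (9/7)*6 = 54/7)
F(t) = (-5 + t)²
((C(2, 3) - 44) + 26)*F(-5) = ((54/7 - 44) + 26)*(-5 - 5)² = (-254/7 + 26)*(-10)² = -72/7*100 = -7200/7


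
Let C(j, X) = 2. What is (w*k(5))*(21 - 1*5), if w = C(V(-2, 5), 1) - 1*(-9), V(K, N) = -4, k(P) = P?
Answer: 880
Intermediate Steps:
w = 11 (w = 2 - 1*(-9) = 2 + 9 = 11)
(w*k(5))*(21 - 1*5) = (11*5)*(21 - 1*5) = 55*(21 - 5) = 55*16 = 880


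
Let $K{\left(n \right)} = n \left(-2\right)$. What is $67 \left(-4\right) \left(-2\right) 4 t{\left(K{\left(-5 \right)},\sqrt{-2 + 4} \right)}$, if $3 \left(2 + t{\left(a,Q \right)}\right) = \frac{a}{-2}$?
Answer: $- \frac{23584}{3} \approx -7861.3$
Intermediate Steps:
$K{\left(n \right)} = - 2 n$
$t{\left(a,Q \right)} = -2 - \frac{a}{6}$ ($t{\left(a,Q \right)} = -2 + \frac{a \frac{1}{-2}}{3} = -2 + \frac{a \left(- \frac{1}{2}\right)}{3} = -2 + \frac{\left(- \frac{1}{2}\right) a}{3} = -2 - \frac{a}{6}$)
$67 \left(-4\right) \left(-2\right) 4 t{\left(K{\left(-5 \right)},\sqrt{-2 + 4} \right)} = 67 \left(-4\right) \left(-2\right) 4 \left(-2 - \frac{\left(-2\right) \left(-5\right)}{6}\right) = 67 \cdot 8 \cdot 4 \left(-2 - \frac{5}{3}\right) = 67 \cdot 32 \left(-2 - \frac{5}{3}\right) = 2144 \left(- \frac{11}{3}\right) = - \frac{23584}{3}$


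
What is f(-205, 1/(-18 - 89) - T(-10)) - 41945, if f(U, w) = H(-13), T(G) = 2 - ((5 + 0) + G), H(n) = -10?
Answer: -41955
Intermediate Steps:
T(G) = -3 - G (T(G) = 2 - (5 + G) = 2 + (-5 - G) = -3 - G)
f(U, w) = -10
f(-205, 1/(-18 - 89) - T(-10)) - 41945 = -10 - 41945 = -41955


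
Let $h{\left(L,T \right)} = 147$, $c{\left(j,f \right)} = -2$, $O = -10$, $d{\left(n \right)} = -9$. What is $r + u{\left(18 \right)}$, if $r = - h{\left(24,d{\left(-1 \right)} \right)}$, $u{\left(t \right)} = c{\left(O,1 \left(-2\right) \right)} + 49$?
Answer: $-100$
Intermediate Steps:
$u{\left(t \right)} = 47$ ($u{\left(t \right)} = -2 + 49 = 47$)
$r = -147$ ($r = \left(-1\right) 147 = -147$)
$r + u{\left(18 \right)} = -147 + 47 = -100$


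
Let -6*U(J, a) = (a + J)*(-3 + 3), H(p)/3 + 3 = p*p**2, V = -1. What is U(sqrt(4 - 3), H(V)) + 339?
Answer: 339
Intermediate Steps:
H(p) = -9 + 3*p**3 (H(p) = -9 + 3*(p*p**2) = -9 + 3*p**3)
U(J, a) = 0 (U(J, a) = -(a + J)*(-3 + 3)/6 = -(J + a)*0/6 = -1/6*0 = 0)
U(sqrt(4 - 3), H(V)) + 339 = 0 + 339 = 339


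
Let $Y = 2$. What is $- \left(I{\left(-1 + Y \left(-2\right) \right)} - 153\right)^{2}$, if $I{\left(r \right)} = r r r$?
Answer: $-77284$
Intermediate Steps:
$I{\left(r \right)} = r^{3}$ ($I{\left(r \right)} = r^{2} r = r^{3}$)
$- \left(I{\left(-1 + Y \left(-2\right) \right)} - 153\right)^{2} = - \left(\left(-1 + 2 \left(-2\right)\right)^{3} - 153\right)^{2} = - \left(\left(-1 - 4\right)^{3} - 153\right)^{2} = - \left(\left(-5\right)^{3} - 153\right)^{2} = - \left(-125 - 153\right)^{2} = - \left(-278\right)^{2} = \left(-1\right) 77284 = -77284$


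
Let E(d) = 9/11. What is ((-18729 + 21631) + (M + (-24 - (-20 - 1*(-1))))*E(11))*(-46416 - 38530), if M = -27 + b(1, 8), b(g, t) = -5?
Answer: -2683359194/11 ≈ -2.4394e+8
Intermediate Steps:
M = -32 (M = -27 - 5 = -32)
E(d) = 9/11 (E(d) = 9*(1/11) = 9/11)
((-18729 + 21631) + (M + (-24 - (-20 - 1*(-1))))*E(11))*(-46416 - 38530) = ((-18729 + 21631) + (-32 + (-24 - (-20 - 1*(-1))))*(9/11))*(-46416 - 38530) = (2902 + (-32 + (-24 - (-20 + 1)))*(9/11))*(-84946) = (2902 + (-32 + (-24 - 1*(-19)))*(9/11))*(-84946) = (2902 + (-32 + (-24 + 19))*(9/11))*(-84946) = (2902 + (-32 - 5)*(9/11))*(-84946) = (2902 - 37*9/11)*(-84946) = (2902 - 333/11)*(-84946) = (31589/11)*(-84946) = -2683359194/11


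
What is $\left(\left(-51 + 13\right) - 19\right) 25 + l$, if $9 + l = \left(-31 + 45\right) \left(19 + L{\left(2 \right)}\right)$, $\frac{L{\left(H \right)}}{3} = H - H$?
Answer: $-1168$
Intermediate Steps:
$L{\left(H \right)} = 0$ ($L{\left(H \right)} = 3 \left(H - H\right) = 3 \cdot 0 = 0$)
$l = 257$ ($l = -9 + \left(-31 + 45\right) \left(19 + 0\right) = -9 + 14 \cdot 19 = -9 + 266 = 257$)
$\left(\left(-51 + 13\right) - 19\right) 25 + l = \left(\left(-51 + 13\right) - 19\right) 25 + 257 = \left(-38 - 19\right) 25 + 257 = \left(-57\right) 25 + 257 = -1425 + 257 = -1168$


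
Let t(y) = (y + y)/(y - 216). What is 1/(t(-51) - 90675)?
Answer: -89/8070041 ≈ -1.1028e-5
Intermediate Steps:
t(y) = 2*y/(-216 + y) (t(y) = (2*y)/(-216 + y) = 2*y/(-216 + y))
1/(t(-51) - 90675) = 1/(2*(-51)/(-216 - 51) - 90675) = 1/(2*(-51)/(-267) - 90675) = 1/(2*(-51)*(-1/267) - 90675) = 1/(34/89 - 90675) = 1/(-8070041/89) = -89/8070041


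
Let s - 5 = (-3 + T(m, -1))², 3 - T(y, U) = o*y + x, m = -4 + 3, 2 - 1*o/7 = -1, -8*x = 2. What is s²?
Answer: 53363025/256 ≈ 2.0845e+5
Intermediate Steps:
x = -¼ (x = -⅛*2 = -¼ ≈ -0.25000)
o = 21 (o = 14 - 7*(-1) = 14 + 7 = 21)
m = -1
T(y, U) = 13/4 - 21*y (T(y, U) = 3 - (21*y - ¼) = 3 - (-¼ + 21*y) = 3 + (¼ - 21*y) = 13/4 - 21*y)
s = 7305/16 (s = 5 + (-3 + (13/4 - 21*(-1)))² = 5 + (-3 + (13/4 + 21))² = 5 + (-3 + 97/4)² = 5 + (85/4)² = 5 + 7225/16 = 7305/16 ≈ 456.56)
s² = (7305/16)² = 53363025/256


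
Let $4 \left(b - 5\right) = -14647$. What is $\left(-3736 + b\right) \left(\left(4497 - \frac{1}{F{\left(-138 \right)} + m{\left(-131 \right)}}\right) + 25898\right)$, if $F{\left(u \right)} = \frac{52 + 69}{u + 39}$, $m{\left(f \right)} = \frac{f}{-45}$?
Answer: $- \frac{68308270725}{304} \approx -2.247 \cdot 10^{8}$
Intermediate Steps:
$b = - \frac{14627}{4}$ ($b = 5 + \frac{1}{4} \left(-14647\right) = 5 - \frac{14647}{4} = - \frac{14627}{4} \approx -3656.8$)
$m{\left(f \right)} = - \frac{f}{45}$ ($m{\left(f \right)} = f \left(- \frac{1}{45}\right) = - \frac{f}{45}$)
$F{\left(u \right)} = \frac{121}{39 + u}$
$\left(-3736 + b\right) \left(\left(4497 - \frac{1}{F{\left(-138 \right)} + m{\left(-131 \right)}}\right) + 25898\right) = \left(-3736 - \frac{14627}{4}\right) \left(\left(4497 - \frac{1}{\frac{121}{39 - 138} - - \frac{131}{45}}\right) + 25898\right) = - \frac{29571 \left(\left(4497 - \frac{1}{\frac{121}{-99} + \frac{131}{45}}\right) + 25898\right)}{4} = - \frac{29571 \left(\left(4497 - \frac{1}{121 \left(- \frac{1}{99}\right) + \frac{131}{45}}\right) + 25898\right)}{4} = - \frac{29571 \left(\left(4497 - \frac{1}{- \frac{11}{9} + \frac{131}{45}}\right) + 25898\right)}{4} = - \frac{29571 \left(\left(4497 - \frac{1}{\frac{76}{45}}\right) + 25898\right)}{4} = - \frac{29571 \left(\left(4497 - \frac{45}{76}\right) + 25898\right)}{4} = - \frac{29571 \left(\frac{341727}{76} + 25898\right)}{4} = \left(- \frac{29571}{4}\right) \frac{2309975}{76} = - \frac{68308270725}{304}$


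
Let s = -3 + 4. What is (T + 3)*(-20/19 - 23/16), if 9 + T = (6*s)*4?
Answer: -6813/152 ≈ -44.822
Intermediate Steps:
s = 1
T = 15 (T = -9 + (6*1)*4 = -9 + 6*4 = -9 + 24 = 15)
(T + 3)*(-20/19 - 23/16) = (15 + 3)*(-20/19 - 23/16) = 18*(-20*1/19 - 23*1/16) = 18*(-20/19 - 23/16) = 18*(-757/304) = -6813/152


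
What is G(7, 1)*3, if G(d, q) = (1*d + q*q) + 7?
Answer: 45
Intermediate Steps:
G(d, q) = 7 + d + q**2 (G(d, q) = (d + q**2) + 7 = 7 + d + q**2)
G(7, 1)*3 = (7 + 7 + 1**2)*3 = (7 + 7 + 1)*3 = 15*3 = 45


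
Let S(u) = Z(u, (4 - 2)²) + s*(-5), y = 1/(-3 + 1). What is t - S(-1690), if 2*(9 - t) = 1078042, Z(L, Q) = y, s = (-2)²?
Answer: -1077983/2 ≈ -5.3899e+5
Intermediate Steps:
s = 4
y = -½ (y = 1/(-2) = -½ ≈ -0.50000)
Z(L, Q) = -½
S(u) = -41/2 (S(u) = -½ + 4*(-5) = -½ - 20 = -41/2)
t = -539012 (t = 9 - ½*1078042 = 9 - 539021 = -539012)
t - S(-1690) = -539012 - 1*(-41/2) = -539012 + 41/2 = -1077983/2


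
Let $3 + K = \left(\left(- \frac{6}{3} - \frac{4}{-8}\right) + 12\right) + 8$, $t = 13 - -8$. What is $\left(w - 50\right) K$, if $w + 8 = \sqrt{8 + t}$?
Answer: $-899 + \frac{31 \sqrt{29}}{2} \approx -815.53$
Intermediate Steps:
$t = 21$ ($t = 13 + 8 = 21$)
$w = -8 + \sqrt{29}$ ($w = -8 + \sqrt{8 + 21} = -8 + \sqrt{29} \approx -2.6148$)
$K = \frac{31}{2}$ ($K = -3 + \left(\left(\left(- \frac{6}{3} - \frac{4}{-8}\right) + 12\right) + 8\right) = -3 + \left(\left(\left(\left(-6\right) \frac{1}{3} - - \frac{1}{2}\right) + 12\right) + 8\right) = -3 + \left(\left(\left(-2 + \frac{1}{2}\right) + 12\right) + 8\right) = -3 + \left(\left(- \frac{3}{2} + 12\right) + 8\right) = -3 + \left(\frac{21}{2} + 8\right) = -3 + \frac{37}{2} = \frac{31}{2} \approx 15.5$)
$\left(w - 50\right) K = \left(\left(-8 + \sqrt{29}\right) - 50\right) \frac{31}{2} = \left(-58 + \sqrt{29}\right) \frac{31}{2} = -899 + \frac{31 \sqrt{29}}{2}$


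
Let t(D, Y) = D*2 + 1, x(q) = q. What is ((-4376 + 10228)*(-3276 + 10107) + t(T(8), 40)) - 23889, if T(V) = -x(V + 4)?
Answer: 39951100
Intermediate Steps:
T(V) = -4 - V (T(V) = -(V + 4) = -(4 + V) = -4 - V)
t(D, Y) = 1 + 2*D (t(D, Y) = 2*D + 1 = 1 + 2*D)
((-4376 + 10228)*(-3276 + 10107) + t(T(8), 40)) - 23889 = ((-4376 + 10228)*(-3276 + 10107) + (1 + 2*(-4 - 1*8))) - 23889 = (5852*6831 + (1 + 2*(-4 - 8))) - 23889 = (39975012 + (1 + 2*(-12))) - 23889 = (39975012 + (1 - 24)) - 23889 = (39975012 - 23) - 23889 = 39974989 - 23889 = 39951100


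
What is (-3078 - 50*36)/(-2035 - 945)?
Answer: 2439/1490 ≈ 1.6369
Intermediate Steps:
(-3078 - 50*36)/(-2035 - 945) = (-3078 - 1800)/(-2980) = -4878*(-1/2980) = 2439/1490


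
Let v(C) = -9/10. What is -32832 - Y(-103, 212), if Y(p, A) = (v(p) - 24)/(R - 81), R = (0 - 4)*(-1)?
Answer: -25280889/770 ≈ -32832.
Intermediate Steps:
R = 4 (R = -4*(-1) = 4)
v(C) = -9/10 (v(C) = -9*⅒ = -9/10)
Y(p, A) = 249/770 (Y(p, A) = (-9/10 - 24)/(4 - 81) = -249/10/(-77) = -249/10*(-1/77) = 249/770)
-32832 - Y(-103, 212) = -32832 - 1*249/770 = -32832 - 249/770 = -25280889/770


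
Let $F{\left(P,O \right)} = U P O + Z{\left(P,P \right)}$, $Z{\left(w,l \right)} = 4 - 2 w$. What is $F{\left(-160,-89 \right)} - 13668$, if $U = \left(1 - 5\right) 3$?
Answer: $-184224$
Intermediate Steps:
$U = -12$ ($U = \left(-4\right) 3 = -12$)
$F{\left(P,O \right)} = 4 - 2 P - 12 O P$ ($F{\left(P,O \right)} = - 12 P O - \left(-4 + 2 P\right) = - 12 O P - \left(-4 + 2 P\right) = 4 - 2 P - 12 O P$)
$F{\left(-160,-89 \right)} - 13668 = \left(4 - -320 - \left(-1068\right) \left(-160\right)\right) - 13668 = \left(4 + 320 - 170880\right) - 13668 = -170556 - 13668 = -184224$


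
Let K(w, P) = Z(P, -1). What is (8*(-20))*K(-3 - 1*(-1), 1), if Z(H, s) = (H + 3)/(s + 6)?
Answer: -128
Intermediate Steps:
Z(H, s) = (3 + H)/(6 + s)
K(w, P) = 3/5 + P/5 (K(w, P) = (3 + P)/(6 - 1) = (3 + P)/5 = 3/5 + P/5)
(8*(-20))*K(-3 - 1*(-1), 1) = (8*(-20))*(3/5 + (1/5)*1) = -160*(3/5 + 1/5) = -160*4/5 = -128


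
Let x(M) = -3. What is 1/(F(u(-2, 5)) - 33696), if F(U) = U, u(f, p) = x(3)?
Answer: -1/33699 ≈ -2.9674e-5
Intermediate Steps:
u(f, p) = -3
1/(F(u(-2, 5)) - 33696) = 1/(-3 - 33696) = 1/(-33699) = -1/33699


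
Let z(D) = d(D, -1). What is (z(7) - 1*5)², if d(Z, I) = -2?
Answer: 49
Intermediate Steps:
z(D) = -2
(z(7) - 1*5)² = (-2 - 1*5)² = (-2 - 5)² = (-7)² = 49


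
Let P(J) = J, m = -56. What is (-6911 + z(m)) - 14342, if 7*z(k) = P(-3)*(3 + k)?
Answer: -148612/7 ≈ -21230.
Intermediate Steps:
z(k) = -9/7 - 3*k/7 (z(k) = (-3*(3 + k))/7 = (-9 - 3*k)/7 = -9/7 - 3*k/7)
(-6911 + z(m)) - 14342 = (-6911 + (-9/7 - 3/7*(-56))) - 14342 = (-6911 + (-9/7 + 24)) - 14342 = (-6911 + 159/7) - 14342 = -48218/7 - 14342 = -148612/7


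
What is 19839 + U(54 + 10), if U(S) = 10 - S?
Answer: 19785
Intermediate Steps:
19839 + U(54 + 10) = 19839 + (10 - (54 + 10)) = 19839 + (10 - 1*64) = 19839 + (10 - 64) = 19839 - 54 = 19785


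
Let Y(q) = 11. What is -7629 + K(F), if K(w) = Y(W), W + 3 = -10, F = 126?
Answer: -7618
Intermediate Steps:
W = -13 (W = -3 - 10 = -13)
K(w) = 11
-7629 + K(F) = -7629 + 11 = -7618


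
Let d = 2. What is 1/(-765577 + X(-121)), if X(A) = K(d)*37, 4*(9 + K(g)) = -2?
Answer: -2/1531857 ≈ -1.3056e-6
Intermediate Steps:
K(g) = -19/2 (K(g) = -9 + (¼)*(-2) = -9 - ½ = -19/2)
X(A) = -703/2 (X(A) = -19/2*37 = -703/2)
1/(-765577 + X(-121)) = 1/(-765577 - 703/2) = 1/(-1531857/2) = -2/1531857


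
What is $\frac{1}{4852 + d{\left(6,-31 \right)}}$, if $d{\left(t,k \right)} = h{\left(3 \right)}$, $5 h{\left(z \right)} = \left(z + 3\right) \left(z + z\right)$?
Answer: $\frac{5}{24296} \approx 0.0002058$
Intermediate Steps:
$h{\left(z \right)} = \frac{2 z \left(3 + z\right)}{5}$ ($h{\left(z \right)} = \frac{\left(z + 3\right) \left(z + z\right)}{5} = \frac{\left(3 + z\right) 2 z}{5} = \frac{2 z \left(3 + z\right)}{5}$)
$d{\left(t,k \right)} = \frac{36}{5}$ ($d{\left(t,k \right)} = \frac{2}{5} \cdot 3 \left(3 + 3\right) = \frac{2}{5} \cdot 3 \cdot 6 = \frac{36}{5}$)
$\frac{1}{4852 + d{\left(6,-31 \right)}} = \frac{1}{4852 + \frac{36}{5}} = \frac{1}{\frac{24296}{5}} = \frac{5}{24296}$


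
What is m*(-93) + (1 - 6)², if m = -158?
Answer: 14719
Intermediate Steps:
m*(-93) + (1 - 6)² = -158*(-93) + (1 - 6)² = 14694 + (-5)² = 14694 + 25 = 14719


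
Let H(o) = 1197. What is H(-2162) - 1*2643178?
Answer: -2641981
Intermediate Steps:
H(-2162) - 1*2643178 = 1197 - 1*2643178 = 1197 - 2643178 = -2641981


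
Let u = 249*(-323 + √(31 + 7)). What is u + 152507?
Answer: 72080 + 249*√38 ≈ 73615.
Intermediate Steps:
u = -80427 + 249*√38 (u = 249*(-323 + √38) = -80427 + 249*√38 ≈ -78892.)
u + 152507 = (-80427 + 249*√38) + 152507 = 72080 + 249*√38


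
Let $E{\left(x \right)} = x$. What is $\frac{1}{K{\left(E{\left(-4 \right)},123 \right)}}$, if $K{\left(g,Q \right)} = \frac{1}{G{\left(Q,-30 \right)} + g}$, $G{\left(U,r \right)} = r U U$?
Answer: $-453874$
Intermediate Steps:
$G{\left(U,r \right)} = r U^{2}$ ($G{\left(U,r \right)} = U r U = r U^{2}$)
$K{\left(g,Q \right)} = \frac{1}{g - 30 Q^{2}}$ ($K{\left(g,Q \right)} = \frac{1}{- 30 Q^{2} + g} = \frac{1}{g - 30 Q^{2}}$)
$\frac{1}{K{\left(E{\left(-4 \right)},123 \right)}} = \frac{1}{\frac{1}{-4 - 30 \cdot 123^{2}}} = \frac{1}{\frac{1}{-4 - 453870}} = \frac{1}{\frac{1}{-453874}} = \frac{1}{- \frac{1}{453874}} = -453874$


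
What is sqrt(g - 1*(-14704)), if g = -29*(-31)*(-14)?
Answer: sqrt(2118) ≈ 46.022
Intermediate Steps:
g = -12586 (g = 899*(-14) = -12586)
sqrt(g - 1*(-14704)) = sqrt(-12586 - 1*(-14704)) = sqrt(-12586 + 14704) = sqrt(2118)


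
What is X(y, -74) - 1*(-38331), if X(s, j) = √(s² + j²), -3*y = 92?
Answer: 38331 + 2*√14437/3 ≈ 38411.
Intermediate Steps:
y = -92/3 (y = -⅓*92 = -92/3 ≈ -30.667)
X(s, j) = √(j² + s²)
X(y, -74) - 1*(-38331) = √((-74)² + (-92/3)²) - 1*(-38331) = √(5476 + 8464/9) + 38331 = √(57748/9) + 38331 = 2*√14437/3 + 38331 = 38331 + 2*√14437/3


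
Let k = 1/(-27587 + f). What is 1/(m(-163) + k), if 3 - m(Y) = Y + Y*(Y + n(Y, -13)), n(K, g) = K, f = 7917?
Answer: -19670/1041959241 ≈ -1.8878e-5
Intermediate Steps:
k = -1/19670 (k = 1/(-27587 + 7917) = 1/(-19670) = -1/19670 ≈ -5.0839e-5)
m(Y) = 3 - Y - 2*Y² (m(Y) = 3 - (Y + Y*(Y + Y)) = 3 - (Y + Y*(2*Y)) = 3 - (Y + 2*Y²) = 3 + (-Y - 2*Y²) = 3 - Y - 2*Y²)
1/(m(-163) + k) = 1/((3 - 1*(-163) - 2*(-163)²) - 1/19670) = 1/((3 + 163 - 2*26569) - 1/19670) = 1/((3 + 163 - 53138) - 1/19670) = 1/(-52972 - 1/19670) = 1/(-1041959241/19670) = -19670/1041959241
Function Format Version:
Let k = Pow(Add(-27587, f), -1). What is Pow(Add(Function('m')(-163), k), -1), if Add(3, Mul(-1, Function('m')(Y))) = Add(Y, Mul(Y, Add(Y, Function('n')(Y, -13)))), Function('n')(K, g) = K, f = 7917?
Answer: Rational(-19670, 1041959241) ≈ -1.8878e-5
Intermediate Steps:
k = Rational(-1, 19670) (k = Pow(Add(-27587, 7917), -1) = Pow(-19670, -1) = Rational(-1, 19670) ≈ -5.0839e-5)
Function('m')(Y) = Add(3, Mul(-1, Y), Mul(-2, Pow(Y, 2))) (Function('m')(Y) = Add(3, Mul(-1, Add(Y, Mul(Y, Add(Y, Y))))) = Add(3, Mul(-1, Add(Y, Mul(Y, Mul(2, Y))))) = Add(3, Mul(-1, Add(Y, Mul(2, Pow(Y, 2))))) = Add(3, Add(Mul(-1, Y), Mul(-2, Pow(Y, 2)))) = Add(3, Mul(-1, Y), Mul(-2, Pow(Y, 2))))
Pow(Add(Function('m')(-163), k), -1) = Pow(Add(Add(3, Mul(-1, -163), Mul(-2, Pow(-163, 2))), Rational(-1, 19670)), -1) = Pow(Add(Add(3, 163, Mul(-2, 26569)), Rational(-1, 19670)), -1) = Pow(Add(Add(3, 163, -53138), Rational(-1, 19670)), -1) = Pow(Add(-52972, Rational(-1, 19670)), -1) = Pow(Rational(-1041959241, 19670), -1) = Rational(-19670, 1041959241)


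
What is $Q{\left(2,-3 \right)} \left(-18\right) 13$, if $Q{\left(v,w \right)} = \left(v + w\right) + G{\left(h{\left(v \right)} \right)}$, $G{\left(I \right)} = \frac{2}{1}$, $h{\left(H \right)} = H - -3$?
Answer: $-234$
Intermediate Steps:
$h{\left(H \right)} = 3 + H$ ($h{\left(H \right)} = H + 3 = 3 + H$)
$G{\left(I \right)} = 2$ ($G{\left(I \right)} = 2 \cdot 1 = 2$)
$Q{\left(v,w \right)} = 2 + v + w$ ($Q{\left(v,w \right)} = \left(v + w\right) + 2 = 2 + v + w$)
$Q{\left(2,-3 \right)} \left(-18\right) 13 = \left(2 + 2 - 3\right) \left(-18\right) 13 = 1 \left(-18\right) 13 = \left(-18\right) 13 = -234$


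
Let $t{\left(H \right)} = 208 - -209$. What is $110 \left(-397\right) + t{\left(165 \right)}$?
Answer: $-43253$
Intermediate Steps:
$t{\left(H \right)} = 417$ ($t{\left(H \right)} = 208 + 209 = 417$)
$110 \left(-397\right) + t{\left(165 \right)} = 110 \left(-397\right) + 417 = -43670 + 417 = -43253$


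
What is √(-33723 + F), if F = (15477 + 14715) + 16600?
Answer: √13069 ≈ 114.32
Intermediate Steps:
F = 46792 (F = 30192 + 16600 = 46792)
√(-33723 + F) = √(-33723 + 46792) = √13069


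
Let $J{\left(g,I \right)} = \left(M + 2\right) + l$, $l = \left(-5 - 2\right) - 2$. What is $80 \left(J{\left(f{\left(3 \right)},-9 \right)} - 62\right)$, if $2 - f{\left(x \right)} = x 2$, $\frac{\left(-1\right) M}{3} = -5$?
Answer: $-4320$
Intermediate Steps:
$M = 15$ ($M = \left(-3\right) \left(-5\right) = 15$)
$f{\left(x \right)} = 2 - 2 x$ ($f{\left(x \right)} = 2 - x 2 = 2 - 2 x$)
$l = -9$ ($l = -7 - 2 = -9$)
$J{\left(g,I \right)} = 8$ ($J{\left(g,I \right)} = \left(15 + 2\right) - 9 = 17 - 9 = 8$)
$80 \left(J{\left(f{\left(3 \right)},-9 \right)} - 62\right) = 80 \left(8 - 62\right) = 80 \left(-54\right) = -4320$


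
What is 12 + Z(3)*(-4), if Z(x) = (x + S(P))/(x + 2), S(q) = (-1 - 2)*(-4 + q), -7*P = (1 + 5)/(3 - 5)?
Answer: 36/35 ≈ 1.0286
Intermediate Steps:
P = 3/7 (P = -(1 + 5)/(7*(3 - 5)) = -6/(7*(-2)) = -6*(-1)/(7*2) = -⅐*(-3) = 3/7 ≈ 0.42857)
S(q) = 12 - 3*q (S(q) = -3*(-4 + q) = 12 - 3*q)
Z(x) = (75/7 + x)/(2 + x) (Z(x) = (x + (12 - 3*3/7))/(x + 2) = (x + (12 - 9/7))/(2 + x) = (x + 75/7)/(2 + x) = (75/7 + x)/(2 + x))
12 + Z(3)*(-4) = 12 + ((75/7 + 3)/(2 + 3))*(-4) = 12 + ((96/7)/5)*(-4) = 12 + ((⅕)*(96/7))*(-4) = 12 + (96/35)*(-4) = 12 - 384/35 = 36/35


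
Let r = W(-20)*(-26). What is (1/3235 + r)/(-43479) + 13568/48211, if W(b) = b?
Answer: 1827300545509/6781097233215 ≈ 0.26947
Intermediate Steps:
r = 520 (r = -20*(-26) = 520)
(1/3235 + r)/(-43479) + 13568/48211 = (1/3235 + 520)/(-43479) + 13568/48211 = (1/3235 + 520)*(-1/43479) + 13568*(1/48211) = (1682201/3235)*(-1/43479) + 13568/48211 = -1682201/140654565 + 13568/48211 = 1827300545509/6781097233215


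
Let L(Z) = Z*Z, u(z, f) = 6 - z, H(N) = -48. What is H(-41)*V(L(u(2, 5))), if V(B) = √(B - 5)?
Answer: -48*√11 ≈ -159.20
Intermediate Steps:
L(Z) = Z²
V(B) = √(-5 + B)
H(-41)*V(L(u(2, 5))) = -48*√(-5 + (6 - 1*2)²) = -48*√(-5 + (6 - 2)²) = -48*√(-5 + 4²) = -48*√(-5 + 16) = -48*√11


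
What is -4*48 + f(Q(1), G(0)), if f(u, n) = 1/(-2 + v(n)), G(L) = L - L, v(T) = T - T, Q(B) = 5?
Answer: -385/2 ≈ -192.50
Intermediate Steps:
v(T) = 0
G(L) = 0
f(u, n) = -½ (f(u, n) = 1/(-2 + 0) = 1/(-2) = -½)
-4*48 + f(Q(1), G(0)) = -4*48 - ½ = -192 - ½ = -385/2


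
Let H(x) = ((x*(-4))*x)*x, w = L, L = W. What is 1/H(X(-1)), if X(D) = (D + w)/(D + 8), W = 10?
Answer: -343/2916 ≈ -0.11763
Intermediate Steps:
L = 10
w = 10
X(D) = (10 + D)/(8 + D) (X(D) = (D + 10)/(D + 8) = (10 + D)/(8 + D))
H(x) = -4*x³ (H(x) = ((-4*x)*x)*x = (-4*x²)*x = -4*x³)
1/H(X(-1)) = 1/(-4*(10 - 1)³/(8 - 1)³) = 1/(-4*(9/7)³) = 1/(-4*729/343) = 1/(-2916/343) = -343/2916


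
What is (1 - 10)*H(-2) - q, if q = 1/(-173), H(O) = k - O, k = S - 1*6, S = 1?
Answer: 4672/173 ≈ 27.006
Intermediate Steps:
k = -5 (k = 1 - 1*6 = 1 - 6 = -5)
H(O) = -5 - O
q = -1/173 ≈ -0.0057803
(1 - 10)*H(-2) - q = (1 - 10)*(-5 - 1*(-2)) - 1*(-1/173) = -9*(-5 + 2) + 1/173 = -9*(-3) + 1/173 = 27 + 1/173 = 4672/173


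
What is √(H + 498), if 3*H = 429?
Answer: √641 ≈ 25.318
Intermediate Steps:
H = 143 (H = (⅓)*429 = 143)
√(H + 498) = √(143 + 498) = √641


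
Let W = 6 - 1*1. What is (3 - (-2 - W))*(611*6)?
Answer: 36660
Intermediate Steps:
W = 5 (W = 6 - 1 = 5)
(3 - (-2 - W))*(611*6) = (3 - (-2 - 1*5))*(611*6) = (3 - (-2 - 5))*3666 = (3 - 1*(-7))*3666 = (3 + 7)*3666 = 10*3666 = 36660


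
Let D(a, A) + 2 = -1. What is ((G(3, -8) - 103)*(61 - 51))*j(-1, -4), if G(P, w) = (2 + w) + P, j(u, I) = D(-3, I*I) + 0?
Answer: 3180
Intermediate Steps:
D(a, A) = -3 (D(a, A) = -2 - 1 = -3)
j(u, I) = -3 (j(u, I) = -3 + 0 = -3)
G(P, w) = 2 + P + w
((G(3, -8) - 103)*(61 - 51))*j(-1, -4) = (((2 + 3 - 8) - 103)*(61 - 51))*(-3) = ((-3 - 103)*10)*(-3) = -106*10*(-3) = -1060*(-3) = 3180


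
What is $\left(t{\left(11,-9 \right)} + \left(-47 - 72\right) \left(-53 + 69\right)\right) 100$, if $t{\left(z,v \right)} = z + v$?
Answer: $-190200$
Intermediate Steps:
$t{\left(z,v \right)} = v + z$
$\left(t{\left(11,-9 \right)} + \left(-47 - 72\right) \left(-53 + 69\right)\right) 100 = \left(\left(-9 + 11\right) + \left(-47 - 72\right) \left(-53 + 69\right)\right) 100 = \left(2 - 1904\right) 100 = \left(-1902\right) 100 = -190200$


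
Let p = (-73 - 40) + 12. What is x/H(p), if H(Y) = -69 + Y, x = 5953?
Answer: -5953/170 ≈ -35.018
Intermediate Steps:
p = -101 (p = -113 + 12 = -101)
x/H(p) = 5953/(-69 - 101) = 5953/(-170) = 5953*(-1/170) = -5953/170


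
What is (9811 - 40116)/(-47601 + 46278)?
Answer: 30305/1323 ≈ 22.906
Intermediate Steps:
(9811 - 40116)/(-47601 + 46278) = -30305/(-1323) = -30305*(-1/1323) = 30305/1323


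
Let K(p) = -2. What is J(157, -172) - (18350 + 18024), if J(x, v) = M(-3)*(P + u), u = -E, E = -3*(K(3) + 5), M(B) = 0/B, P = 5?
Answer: -36374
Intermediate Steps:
M(B) = 0
E = -9 (E = -3*(-2 + 5) = -3*3 = -9)
u = 9 (u = -1*(-9) = 9)
J(x, v) = 0 (J(x, v) = 0*(5 + 9) = 0*14 = 0)
J(157, -172) - (18350 + 18024) = 0 - (18350 + 18024) = 0 - 1*36374 = 0 - 36374 = -36374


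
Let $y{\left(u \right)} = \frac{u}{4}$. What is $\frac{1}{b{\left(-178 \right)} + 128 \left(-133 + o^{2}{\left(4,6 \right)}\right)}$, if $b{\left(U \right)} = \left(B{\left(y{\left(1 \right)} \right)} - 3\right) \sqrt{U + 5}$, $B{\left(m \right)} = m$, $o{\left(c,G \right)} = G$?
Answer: $- \frac{198656}{2466533829} + \frac{44 i \sqrt{173}}{2466533829} \approx -8.0541 \cdot 10^{-5} + 2.3463 \cdot 10^{-7} i$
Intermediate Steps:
$y{\left(u \right)} = \frac{u}{4}$ ($y{\left(u \right)} = u \frac{1}{4} = \frac{u}{4}$)
$b{\left(U \right)} = - \frac{11 \sqrt{5 + U}}{4}$ ($b{\left(U \right)} = \left(\frac{1}{4} \cdot 1 - 3\right) \sqrt{U + 5} = \left(\frac{1}{4} - 3\right) \sqrt{5 + U} = - \frac{11 \sqrt{5 + U}}{4}$)
$\frac{1}{b{\left(-178 \right)} + 128 \left(-133 + o^{2}{\left(4,6 \right)}\right)} = \frac{1}{- \frac{11 \sqrt{5 - 178}}{4} + 128 \left(-133 + 6^{2}\right)} = \frac{1}{- \frac{11 \sqrt{-173}}{4} + 128 \left(-133 + 36\right)} = \frac{1}{- \frac{11 i \sqrt{173}}{4} + 128 \left(-97\right)} = \frac{1}{- \frac{11 i \sqrt{173}}{4} - 12416} = \frac{1}{-12416 - \frac{11 i \sqrt{173}}{4}}$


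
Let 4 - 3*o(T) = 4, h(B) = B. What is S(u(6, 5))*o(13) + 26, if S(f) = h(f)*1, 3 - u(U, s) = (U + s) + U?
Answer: 26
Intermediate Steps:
u(U, s) = 3 - s - 2*U (u(U, s) = 3 - ((U + s) + U) = 3 - (s + 2*U) = 3 + (-s - 2*U) = 3 - s - 2*U)
o(T) = 0 (o(T) = 4/3 - ⅓*4 = 4/3 - 4/3 = 0)
S(f) = f (S(f) = f*1 = f)
S(u(6, 5))*o(13) + 26 = (3 - 1*5 - 2*6)*0 + 26 = (3 - 5 - 12)*0 + 26 = -14*0 + 26 = 0 + 26 = 26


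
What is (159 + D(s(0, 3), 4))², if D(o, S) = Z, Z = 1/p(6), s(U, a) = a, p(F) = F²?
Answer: 32775625/1296 ≈ 25290.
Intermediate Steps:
Z = 1/36 (Z = 1/(6²) = 1/36 ≈ 0.027778)
D(o, S) = 1/36
(159 + D(s(0, 3), 4))² = (159 + 1/36)² = (5725/36)² = 32775625/1296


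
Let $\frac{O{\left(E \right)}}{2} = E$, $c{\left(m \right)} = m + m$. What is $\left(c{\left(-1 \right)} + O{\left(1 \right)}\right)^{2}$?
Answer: $0$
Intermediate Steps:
$c{\left(m \right)} = 2 m$
$O{\left(E \right)} = 2 E$
$\left(c{\left(-1 \right)} + O{\left(1 \right)}\right)^{2} = \left(2 \left(-1\right) + 2 \cdot 1\right)^{2} = \left(-2 + 2\right)^{2} = 0^{2} = 0$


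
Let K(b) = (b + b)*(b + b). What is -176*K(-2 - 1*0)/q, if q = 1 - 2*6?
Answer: 256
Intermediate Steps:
q = -11 (q = 1 - 12 = -11)
K(b) = 4*b² (K(b) = (2*b)*(2*b) = 4*b²)
-176*K(-2 - 1*0)/q = -176*4*(-2 - 1*0)²/(-11) = -176*4*(-2 + 0)²*(-1)/11 = -176*4*(-2)²*(-1)/11 = -176*4*4*(-1)/11 = -2816*(-1)/11 = -176*(-16/11) = 256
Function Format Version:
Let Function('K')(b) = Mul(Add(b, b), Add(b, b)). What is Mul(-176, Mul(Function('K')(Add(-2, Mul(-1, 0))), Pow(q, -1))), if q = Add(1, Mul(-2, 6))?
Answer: 256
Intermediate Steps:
q = -11 (q = Add(1, -12) = -11)
Function('K')(b) = Mul(4, Pow(b, 2)) (Function('K')(b) = Mul(Mul(2, b), Mul(2, b)) = Mul(4, Pow(b, 2)))
Mul(-176, Mul(Function('K')(Add(-2, Mul(-1, 0))), Pow(q, -1))) = Mul(-176, Mul(Mul(4, Pow(Add(-2, Mul(-1, 0)), 2)), Pow(-11, -1))) = Mul(-176, Mul(Mul(4, Pow(Add(-2, 0), 2)), Rational(-1, 11))) = Mul(-176, Mul(Mul(4, Pow(-2, 2)), Rational(-1, 11))) = Mul(-176, Mul(Mul(4, 4), Rational(-1, 11))) = Mul(-176, Mul(16, Rational(-1, 11))) = Mul(-176, Rational(-16, 11)) = 256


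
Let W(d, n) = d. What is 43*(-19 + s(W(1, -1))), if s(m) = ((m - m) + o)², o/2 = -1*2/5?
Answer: -19737/25 ≈ -789.48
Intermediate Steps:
o = -⅘ (o = 2*(-1*2/5) = 2*(-2*⅕) = 2*(-⅖) = -⅘ ≈ -0.80000)
s(m) = 16/25 (s(m) = ((m - m) - ⅘)² = (0 - ⅘)² = (-⅘)² = 16/25)
43*(-19 + s(W(1, -1))) = 43*(-19 + 16/25) = 43*(-459/25) = -19737/25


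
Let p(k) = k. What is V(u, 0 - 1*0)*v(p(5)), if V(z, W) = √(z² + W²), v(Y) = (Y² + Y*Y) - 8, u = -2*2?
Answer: 168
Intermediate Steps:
u = -4
v(Y) = -8 + 2*Y² (v(Y) = (Y² + Y²) - 8 = 2*Y² - 8 = -8 + 2*Y²)
V(z, W) = √(W² + z²)
V(u, 0 - 1*0)*v(p(5)) = √((0 - 1*0)² + (-4)²)*(-8 + 2*5²) = √((0 + 0)² + 16)*(-8 + 2*25) = √(0² + 16)*(-8 + 50) = √(0 + 16)*42 = √16*42 = 4*42 = 168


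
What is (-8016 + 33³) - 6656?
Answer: 21265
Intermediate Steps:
(-8016 + 33³) - 6656 = (-8016 + 35937) - 6656 = 27921 - 6656 = 21265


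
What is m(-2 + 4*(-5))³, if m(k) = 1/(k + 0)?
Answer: -1/10648 ≈ -9.3914e-5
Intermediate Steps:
m(k) = 1/k
m(-2 + 4*(-5))³ = (1/(-2 + 4*(-5)))³ = (1/(-2 - 20))³ = (1/(-22))³ = (-1/22)³ = -1/10648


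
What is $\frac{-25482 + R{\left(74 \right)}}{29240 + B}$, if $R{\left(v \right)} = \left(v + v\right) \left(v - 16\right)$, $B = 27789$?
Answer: $- \frac{2414}{8147} \approx -0.29631$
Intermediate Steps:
$R{\left(v \right)} = 2 v \left(-16 + v\right)$
$\frac{-25482 + R{\left(74 \right)}}{29240 + B} = \frac{-25482 + 2 \cdot 74 \left(-16 + 74\right)}{29240 + 27789} = \frac{-25482 + 2 \cdot 74 \cdot 58}{57029} = \left(-25482 + 8584\right) \frac{1}{57029} = \left(-16898\right) \frac{1}{57029} = - \frac{2414}{8147}$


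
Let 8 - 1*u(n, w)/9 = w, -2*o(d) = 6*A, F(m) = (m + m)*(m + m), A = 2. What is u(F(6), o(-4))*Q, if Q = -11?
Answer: -1386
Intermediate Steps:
F(m) = 4*m**2 (F(m) = (2*m)*(2*m) = 4*m**2)
o(d) = -6 (o(d) = -3*2 = -1/2*12 = -6)
u(n, w) = 72 - 9*w
u(F(6), o(-4))*Q = (72 - 9*(-6))*(-11) = (72 + 54)*(-11) = 126*(-11) = -1386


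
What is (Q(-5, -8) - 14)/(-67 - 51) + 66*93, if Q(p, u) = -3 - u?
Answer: 724293/118 ≈ 6138.1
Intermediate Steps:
(Q(-5, -8) - 14)/(-67 - 51) + 66*93 = ((-3 - 1*(-8)) - 14)/(-67 - 51) + 66*93 = ((-3 + 8) - 14)/(-118) + 6138 = (5 - 14)*(-1/118) + 6138 = -9*(-1/118) + 6138 = 9/118 + 6138 = 724293/118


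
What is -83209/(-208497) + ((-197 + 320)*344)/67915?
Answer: 14473064299/14160073755 ≈ 1.0221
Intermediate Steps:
-83209/(-208497) + ((-197 + 320)*344)/67915 = -83209*(-1/208497) + (123*344)*(1/67915) = 83209/208497 + 42312*(1/67915) = 83209/208497 + 42312/67915 = 14473064299/14160073755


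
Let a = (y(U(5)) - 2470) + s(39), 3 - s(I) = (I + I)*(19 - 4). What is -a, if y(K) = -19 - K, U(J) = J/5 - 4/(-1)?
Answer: 3661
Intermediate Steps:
U(J) = 4 + J/5 (U(J) = J*(⅕) - 4*(-1) = J/5 + 4 = 4 + J/5)
s(I) = 3 - 30*I (s(I) = 3 - (I + I)*(19 - 4) = 3 - 2*I*15 = 3 - 30*I)
a = -3661 (a = ((-19 - (4 + (⅕)*5)) - 2470) + (3 - 30*39) = ((-19 - (4 + 1)) - 2470) + (3 - 1170) = ((-19 - 1*5) - 2470) - 1167 = ((-19 - 5) - 2470) - 1167 = (-24 - 2470) - 1167 = -2494 - 1167 = -3661)
-a = -1*(-3661) = 3661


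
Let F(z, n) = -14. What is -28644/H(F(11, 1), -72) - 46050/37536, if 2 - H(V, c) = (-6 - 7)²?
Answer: 177915139/1044752 ≈ 170.29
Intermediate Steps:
H(V, c) = -167 (H(V, c) = 2 - (-6 - 7)² = 2 - 1*(-13)² = 2 - 1*169 = 2 - 169 = -167)
-28644/H(F(11, 1), -72) - 46050/37536 = -28644/(-167) - 46050/37536 = -28644*(-1/167) - 46050*1/37536 = 28644/167 - 7675/6256 = 177915139/1044752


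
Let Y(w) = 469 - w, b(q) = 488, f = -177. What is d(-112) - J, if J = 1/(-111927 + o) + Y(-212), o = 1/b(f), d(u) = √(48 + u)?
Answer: -37196474887/54620375 + 8*I ≈ -681.0 + 8.0*I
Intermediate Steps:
o = 1/488 ≈ 0.0020492
J = 37196474887/54620375 (J = 1/(-111927 + 1/488) + (469 - 1*(-212)) = 1/(-54620375/488) + (469 + 212) = -488/54620375 + 681 = 37196474887/54620375 ≈ 681.00)
d(-112) - J = √(48 - 112) - 1*37196474887/54620375 = √(-64) - 37196474887/54620375 = 8*I - 37196474887/54620375 = -37196474887/54620375 + 8*I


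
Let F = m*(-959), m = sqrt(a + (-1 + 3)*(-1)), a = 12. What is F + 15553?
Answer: 15553 - 959*sqrt(10) ≈ 12520.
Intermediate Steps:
m = sqrt(10) (m = sqrt(12 + (-1 + 3)*(-1)) = sqrt(12 + 2*(-1)) = sqrt(12 - 2) = sqrt(10) ≈ 3.1623)
F = -959*sqrt(10) (F = sqrt(10)*(-959) = -959*sqrt(10) ≈ -3032.6)
F + 15553 = -959*sqrt(10) + 15553 = 15553 - 959*sqrt(10)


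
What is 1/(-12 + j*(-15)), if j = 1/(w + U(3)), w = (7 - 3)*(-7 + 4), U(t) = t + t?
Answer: -2/19 ≈ -0.10526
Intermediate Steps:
U(t) = 2*t
w = -12 (w = 4*(-3) = -12)
j = -⅙ (j = 1/(-12 + 2*3) = 1/(-12 + 6) = 1/(-6) = -⅙ ≈ -0.16667)
1/(-12 + j*(-15)) = 1/(-12 - ⅙*(-15)) = 1/(-12 + 5/2) = 1/(-19/2) = -2/19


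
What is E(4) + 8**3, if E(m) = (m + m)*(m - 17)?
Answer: 408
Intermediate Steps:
E(m) = 2*m*(-17 + m) (E(m) = (2*m)*(-17 + m) = 2*m*(-17 + m))
E(4) + 8**3 = 2*4*(-17 + 4) + 8**3 = 2*4*(-13) + 512 = -104 + 512 = 408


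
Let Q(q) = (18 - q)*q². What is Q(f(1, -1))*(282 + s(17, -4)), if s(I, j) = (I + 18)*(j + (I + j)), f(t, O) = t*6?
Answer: 257904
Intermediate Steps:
f(t, O) = 6*t
s(I, j) = (18 + I)*(I + 2*j)
Q(q) = q²*(18 - q)
Q(f(1, -1))*(282 + s(17, -4)) = ((6*1)²*(18 - 6))*(282 + (17² + 18*17 + 36*(-4) + 2*17*(-4))) = (6²*(18 - 1*6))*(282 + (289 + 306 - 144 - 136)) = (36*(18 - 6))*(282 + 315) = (36*12)*597 = 432*597 = 257904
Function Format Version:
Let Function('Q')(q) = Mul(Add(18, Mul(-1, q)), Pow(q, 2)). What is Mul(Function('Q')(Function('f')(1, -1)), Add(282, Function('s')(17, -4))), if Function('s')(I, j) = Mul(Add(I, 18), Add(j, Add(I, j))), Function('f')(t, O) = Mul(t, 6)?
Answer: 257904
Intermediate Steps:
Function('f')(t, O) = Mul(6, t)
Function('s')(I, j) = Mul(Add(18, I), Add(I, Mul(2, j)))
Function('Q')(q) = Mul(Pow(q, 2), Add(18, Mul(-1, q)))
Mul(Function('Q')(Function('f')(1, -1)), Add(282, Function('s')(17, -4))) = Mul(Mul(Pow(Mul(6, 1), 2), Add(18, Mul(-1, Mul(6, 1)))), Add(282, Add(Pow(17, 2), Mul(18, 17), Mul(36, -4), Mul(2, 17, -4)))) = Mul(Mul(Pow(6, 2), Add(18, Mul(-1, 6))), Add(282, Add(289, 306, -144, -136))) = Mul(Mul(36, Add(18, -6)), Add(282, 315)) = Mul(Mul(36, 12), 597) = Mul(432, 597) = 257904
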